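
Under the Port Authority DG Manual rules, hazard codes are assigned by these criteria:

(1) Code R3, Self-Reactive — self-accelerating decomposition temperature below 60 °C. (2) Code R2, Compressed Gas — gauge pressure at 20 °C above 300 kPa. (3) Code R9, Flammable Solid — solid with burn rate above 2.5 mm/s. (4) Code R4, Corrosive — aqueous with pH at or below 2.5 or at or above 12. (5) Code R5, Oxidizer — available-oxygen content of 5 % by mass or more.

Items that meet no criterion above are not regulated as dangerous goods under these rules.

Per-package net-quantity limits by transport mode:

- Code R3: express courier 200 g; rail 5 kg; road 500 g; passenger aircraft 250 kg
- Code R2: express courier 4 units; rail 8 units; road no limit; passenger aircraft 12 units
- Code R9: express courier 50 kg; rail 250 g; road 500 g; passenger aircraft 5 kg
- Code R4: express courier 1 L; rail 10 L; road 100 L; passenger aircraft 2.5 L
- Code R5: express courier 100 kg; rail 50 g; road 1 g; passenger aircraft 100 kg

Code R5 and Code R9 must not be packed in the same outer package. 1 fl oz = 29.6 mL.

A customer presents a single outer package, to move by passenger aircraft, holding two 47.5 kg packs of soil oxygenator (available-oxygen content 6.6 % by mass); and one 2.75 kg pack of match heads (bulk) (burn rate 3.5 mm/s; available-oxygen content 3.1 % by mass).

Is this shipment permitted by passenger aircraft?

Soil oxygenator: available-oxygen content 6.6 % by mass ≥ 5 % by mass → Code R5 (Oxidizer).
With burn rate 3.5 mm/s (> 2.5 mm/s), the match heads (bulk) fall in Code R9.
Code R5 quantity: two 47.5 kg packs = 95 kg.
That is within the Code R5 passenger aircraft limit of 100 kg.
Code R9 quantity: 2.75 kg.
2.75 kg ≤ 5 kg (passenger aircraft limit, Code R9) — within limit.
Code R5 and Code R9 may not share an outer package.

No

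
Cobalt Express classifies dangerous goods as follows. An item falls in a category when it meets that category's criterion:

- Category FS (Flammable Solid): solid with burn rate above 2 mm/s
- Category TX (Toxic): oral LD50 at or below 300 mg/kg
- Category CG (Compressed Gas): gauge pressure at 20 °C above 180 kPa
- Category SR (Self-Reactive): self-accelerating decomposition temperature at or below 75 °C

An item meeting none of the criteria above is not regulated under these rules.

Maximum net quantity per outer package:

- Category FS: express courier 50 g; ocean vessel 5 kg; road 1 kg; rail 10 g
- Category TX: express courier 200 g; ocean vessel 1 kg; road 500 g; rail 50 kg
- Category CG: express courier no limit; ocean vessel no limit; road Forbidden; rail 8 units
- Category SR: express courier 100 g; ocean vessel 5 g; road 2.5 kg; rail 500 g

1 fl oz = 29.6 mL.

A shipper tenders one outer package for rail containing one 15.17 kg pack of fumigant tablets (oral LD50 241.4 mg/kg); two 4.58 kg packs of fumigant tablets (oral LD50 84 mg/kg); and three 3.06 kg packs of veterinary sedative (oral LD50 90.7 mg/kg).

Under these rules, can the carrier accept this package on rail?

Yes

With oral LD50 241.4 mg/kg (≤ 300 mg/kg), the fumigant tablets fall in Category TX.
Fumigant tablets: oral LD50 84 mg/kg ≤ 300 mg/kg → Category TX (Toxic).
With oral LD50 90.7 mg/kg (≤ 300 mg/kg), the veterinary sedative falls in Category TX.
Category TX net quantity: 15.17 kg + (two 4.58 kg packs = 9.16 kg) + (three 3.06 kg packs = 9.18 kg) = 33.51 kg.
That is within the Category TX rail limit of 50 kg.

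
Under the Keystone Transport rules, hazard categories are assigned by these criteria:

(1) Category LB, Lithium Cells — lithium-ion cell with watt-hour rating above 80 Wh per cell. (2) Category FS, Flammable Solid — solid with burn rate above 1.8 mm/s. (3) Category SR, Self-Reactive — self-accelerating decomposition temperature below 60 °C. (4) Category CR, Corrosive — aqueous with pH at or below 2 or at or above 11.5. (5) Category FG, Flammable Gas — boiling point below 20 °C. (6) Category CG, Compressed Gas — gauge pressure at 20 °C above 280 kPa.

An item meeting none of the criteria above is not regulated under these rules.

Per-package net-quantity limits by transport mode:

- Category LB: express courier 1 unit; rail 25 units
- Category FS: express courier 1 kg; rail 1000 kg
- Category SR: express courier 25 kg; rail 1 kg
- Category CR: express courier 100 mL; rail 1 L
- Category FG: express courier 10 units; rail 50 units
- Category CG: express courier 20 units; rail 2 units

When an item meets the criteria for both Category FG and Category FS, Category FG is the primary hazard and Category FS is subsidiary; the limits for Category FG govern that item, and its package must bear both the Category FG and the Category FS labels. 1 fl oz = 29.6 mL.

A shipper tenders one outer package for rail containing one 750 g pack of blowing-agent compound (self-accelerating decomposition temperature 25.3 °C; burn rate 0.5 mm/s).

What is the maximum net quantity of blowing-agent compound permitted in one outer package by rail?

With self-accelerating decomposition temperature 25.3 °C (< 60 °C), the blowing-agent compound falls in Category SR.
The rail limit for Category SR is 1 kg.

1 kg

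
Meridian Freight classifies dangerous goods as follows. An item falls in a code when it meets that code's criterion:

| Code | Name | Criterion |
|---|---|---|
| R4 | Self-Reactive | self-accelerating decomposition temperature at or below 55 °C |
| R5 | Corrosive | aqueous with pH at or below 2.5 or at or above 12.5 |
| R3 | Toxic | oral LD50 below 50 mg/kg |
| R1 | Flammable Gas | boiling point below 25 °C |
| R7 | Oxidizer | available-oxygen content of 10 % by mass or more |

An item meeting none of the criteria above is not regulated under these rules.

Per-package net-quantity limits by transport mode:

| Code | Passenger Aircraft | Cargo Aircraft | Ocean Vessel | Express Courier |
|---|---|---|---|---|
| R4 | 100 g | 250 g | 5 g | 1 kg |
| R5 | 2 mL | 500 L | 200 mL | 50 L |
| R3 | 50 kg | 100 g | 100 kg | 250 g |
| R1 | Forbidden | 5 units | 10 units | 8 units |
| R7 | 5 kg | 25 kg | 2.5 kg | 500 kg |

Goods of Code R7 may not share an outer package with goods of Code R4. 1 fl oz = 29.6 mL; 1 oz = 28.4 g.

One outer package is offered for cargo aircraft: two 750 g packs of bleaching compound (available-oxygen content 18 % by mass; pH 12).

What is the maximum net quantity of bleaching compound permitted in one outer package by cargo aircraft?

Available-oxygen content 18 % by mass meets the Code R7 criterion (Oxidizer), so the bleaching compound is Code R7.
The cargo aircraft limit for Code R7 is 25 kg.

25 kg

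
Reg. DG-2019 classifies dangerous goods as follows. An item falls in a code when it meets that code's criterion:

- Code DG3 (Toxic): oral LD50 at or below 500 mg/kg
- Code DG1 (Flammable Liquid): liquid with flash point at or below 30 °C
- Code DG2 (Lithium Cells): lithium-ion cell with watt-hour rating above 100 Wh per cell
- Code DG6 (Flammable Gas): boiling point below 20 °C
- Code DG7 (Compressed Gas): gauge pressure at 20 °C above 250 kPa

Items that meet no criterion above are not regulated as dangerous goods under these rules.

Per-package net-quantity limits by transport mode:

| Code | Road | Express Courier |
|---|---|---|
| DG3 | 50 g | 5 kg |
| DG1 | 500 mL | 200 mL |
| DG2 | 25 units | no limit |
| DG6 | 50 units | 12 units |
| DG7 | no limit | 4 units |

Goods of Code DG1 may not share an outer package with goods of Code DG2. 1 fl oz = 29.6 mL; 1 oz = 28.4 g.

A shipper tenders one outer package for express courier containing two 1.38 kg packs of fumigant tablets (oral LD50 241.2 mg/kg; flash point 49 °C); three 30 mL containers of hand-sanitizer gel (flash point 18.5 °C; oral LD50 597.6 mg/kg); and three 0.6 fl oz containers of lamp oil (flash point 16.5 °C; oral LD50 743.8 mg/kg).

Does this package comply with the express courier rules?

Oral LD50 241.2 mg/kg meets the Code DG3 criterion (Toxic), so the fumigant tablets are Code DG3.
Hand-sanitizer gel: flash point 18.5 °C ≤ 30 °C → Code DG1 (Flammable Liquid).
With flash point 16.5 °C (≤ 30 °C), the lamp oil falls in Code DG1.
Total Code DG1: (three 30 mL containers = 90 mL) + (three 0.6 fl oz containers = 53.28 mL) = 143.28 mL.
143.28 mL ≤ 200 mL (express courier limit, Code DG1) — within limit.
Code DG3 quantity: two 1.38 kg packs = 2.76 kg.
2.76 kg is within the express courier limit of 5 kg for Code DG3.
The segregation rule (Code DG1 with Code DG2) does not apply to Code DG1 with Code DG3.
Every hazard code is within its express courier limit and no segregation rule is violated.

Yes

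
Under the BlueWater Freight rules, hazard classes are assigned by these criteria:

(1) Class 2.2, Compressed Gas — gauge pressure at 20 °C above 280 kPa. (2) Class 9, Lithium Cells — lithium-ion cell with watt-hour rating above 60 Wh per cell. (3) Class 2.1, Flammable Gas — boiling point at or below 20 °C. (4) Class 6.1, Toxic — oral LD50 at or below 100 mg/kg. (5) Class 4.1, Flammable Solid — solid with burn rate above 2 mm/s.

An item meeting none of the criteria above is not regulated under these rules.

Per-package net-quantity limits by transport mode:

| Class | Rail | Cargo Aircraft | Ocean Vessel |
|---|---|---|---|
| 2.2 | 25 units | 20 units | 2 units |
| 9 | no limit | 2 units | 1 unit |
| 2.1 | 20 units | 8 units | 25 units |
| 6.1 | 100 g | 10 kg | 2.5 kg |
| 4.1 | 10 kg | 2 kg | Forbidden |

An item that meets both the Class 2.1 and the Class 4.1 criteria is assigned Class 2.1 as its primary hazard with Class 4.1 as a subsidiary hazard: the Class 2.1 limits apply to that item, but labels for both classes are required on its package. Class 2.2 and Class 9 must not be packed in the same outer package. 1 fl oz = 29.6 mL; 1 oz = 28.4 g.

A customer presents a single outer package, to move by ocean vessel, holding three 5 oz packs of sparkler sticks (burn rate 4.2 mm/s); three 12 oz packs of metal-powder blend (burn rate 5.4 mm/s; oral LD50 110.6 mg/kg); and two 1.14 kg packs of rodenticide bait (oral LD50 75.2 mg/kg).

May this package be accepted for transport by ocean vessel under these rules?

Burn rate 4.2 mm/s meets the Class 4.1 criterion (Flammable Solid), so the sparkler sticks are Class 4.1.
Burn rate 5.4 mm/s meets the Class 4.1 criterion (Flammable Solid), so the metal-powder blend is Class 4.1.
Oral LD50 75.2 mg/kg meets the Class 6.1 criterion (Toxic), so the rodenticide bait is Class 6.1.
Class 4.1 net quantity: (three 5 oz packs = 426 g) + (three 12 oz packs = 1022.4 g) = 1448.4 g.
By ocean vessel, Class 4.1 is Forbidden regardless of quantity.
Class 6.1 quantity: two 1.14 kg packs = 2.28 kg.
2.28 kg ≤ 2.5 kg (ocean vessel limit, Class 6.1) — within limit.
The segregation rule (Class 2.2 with Class 9) does not apply to Class 4.1 with Class 6.1.

No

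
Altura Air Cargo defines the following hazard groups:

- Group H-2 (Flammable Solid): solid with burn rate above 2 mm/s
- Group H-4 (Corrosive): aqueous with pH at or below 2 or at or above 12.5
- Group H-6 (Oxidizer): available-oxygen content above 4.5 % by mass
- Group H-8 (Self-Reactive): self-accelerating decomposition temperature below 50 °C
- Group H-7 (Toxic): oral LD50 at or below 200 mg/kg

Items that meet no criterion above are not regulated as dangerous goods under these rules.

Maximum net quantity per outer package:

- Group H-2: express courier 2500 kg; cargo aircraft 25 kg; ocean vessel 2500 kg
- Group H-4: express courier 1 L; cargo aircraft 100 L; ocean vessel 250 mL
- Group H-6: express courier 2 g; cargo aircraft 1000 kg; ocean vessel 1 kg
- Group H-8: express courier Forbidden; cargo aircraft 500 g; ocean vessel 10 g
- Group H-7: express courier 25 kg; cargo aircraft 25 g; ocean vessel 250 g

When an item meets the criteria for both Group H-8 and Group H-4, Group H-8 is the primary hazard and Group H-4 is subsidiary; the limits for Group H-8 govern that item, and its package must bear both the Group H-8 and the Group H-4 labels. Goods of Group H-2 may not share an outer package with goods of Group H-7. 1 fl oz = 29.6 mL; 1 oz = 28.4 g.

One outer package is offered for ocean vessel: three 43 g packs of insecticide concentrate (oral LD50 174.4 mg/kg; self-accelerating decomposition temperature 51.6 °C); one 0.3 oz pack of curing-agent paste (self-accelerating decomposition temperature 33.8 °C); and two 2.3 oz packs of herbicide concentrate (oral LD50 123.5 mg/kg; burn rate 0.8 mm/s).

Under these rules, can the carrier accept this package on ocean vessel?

Oral LD50 174.4 mg/kg meets the Group H-7 criterion (Toxic), so the insecticide concentrate is Group H-7.
Curing-agent paste: self-accelerating decomposition temperature 33.8 °C < 50 °C → Group H-8 (Self-Reactive).
Oral LD50 123.5 mg/kg meets the Group H-7 criterion (Toxic), so the herbicide concentrate is Group H-7.
Group H-7 net quantity: (three 43 g packs = 129 g) + (two 2.3 oz packs = 130.64 g) = 259.64 g.
259.64 g exceeds the ocean vessel limit of 250 g for Group H-7.
Group H-8 quantity: one 0.3 oz pack = 8.52 g.
8.52 g ≤ 10 g (ocean vessel limit, Group H-8) — within limit.
The segregation rule (Group H-2 with Group H-7) does not apply to Group H-7 with Group H-8.

No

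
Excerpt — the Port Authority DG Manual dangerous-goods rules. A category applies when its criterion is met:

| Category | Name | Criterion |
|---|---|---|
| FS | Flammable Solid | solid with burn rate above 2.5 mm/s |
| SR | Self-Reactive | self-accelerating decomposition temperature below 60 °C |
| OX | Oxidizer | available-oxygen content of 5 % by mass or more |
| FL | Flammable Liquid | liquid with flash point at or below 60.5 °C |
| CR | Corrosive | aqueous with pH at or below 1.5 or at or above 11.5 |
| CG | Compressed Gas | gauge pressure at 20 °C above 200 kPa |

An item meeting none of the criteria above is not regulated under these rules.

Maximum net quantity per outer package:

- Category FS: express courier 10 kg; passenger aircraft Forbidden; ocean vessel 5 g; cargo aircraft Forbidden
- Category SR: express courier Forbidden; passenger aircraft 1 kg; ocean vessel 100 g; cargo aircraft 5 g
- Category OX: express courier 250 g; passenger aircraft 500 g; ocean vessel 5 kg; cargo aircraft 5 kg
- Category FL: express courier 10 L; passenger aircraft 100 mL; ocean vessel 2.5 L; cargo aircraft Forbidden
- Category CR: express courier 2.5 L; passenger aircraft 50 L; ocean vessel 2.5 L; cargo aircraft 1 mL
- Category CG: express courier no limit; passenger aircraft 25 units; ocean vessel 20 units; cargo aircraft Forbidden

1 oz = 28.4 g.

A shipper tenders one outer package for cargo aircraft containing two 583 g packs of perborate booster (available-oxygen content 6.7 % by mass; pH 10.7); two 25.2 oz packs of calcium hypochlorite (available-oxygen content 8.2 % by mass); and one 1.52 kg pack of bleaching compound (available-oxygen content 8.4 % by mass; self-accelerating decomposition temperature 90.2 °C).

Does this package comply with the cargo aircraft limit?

Yes

Perborate booster: available-oxygen content 6.7 % by mass ≥ 5 % by mass → Category OX (Oxidizer).
Available-oxygen content 8.2 % by mass meets the Category OX criterion (Oxidizer), so the calcium hypochlorite is Category OX.
With available-oxygen content 8.4 % by mass (≥ 5 % by mass), the bleaching compound falls in Category OX.
Total Category OX: (two 583 g packs = 1.166 kg) + (two 25.2 oz packs = 1431.36 g) + 1.52 kg = 4117.36 g.
4117.36 g is within the cargo aircraft limit of 5 kg for Category OX.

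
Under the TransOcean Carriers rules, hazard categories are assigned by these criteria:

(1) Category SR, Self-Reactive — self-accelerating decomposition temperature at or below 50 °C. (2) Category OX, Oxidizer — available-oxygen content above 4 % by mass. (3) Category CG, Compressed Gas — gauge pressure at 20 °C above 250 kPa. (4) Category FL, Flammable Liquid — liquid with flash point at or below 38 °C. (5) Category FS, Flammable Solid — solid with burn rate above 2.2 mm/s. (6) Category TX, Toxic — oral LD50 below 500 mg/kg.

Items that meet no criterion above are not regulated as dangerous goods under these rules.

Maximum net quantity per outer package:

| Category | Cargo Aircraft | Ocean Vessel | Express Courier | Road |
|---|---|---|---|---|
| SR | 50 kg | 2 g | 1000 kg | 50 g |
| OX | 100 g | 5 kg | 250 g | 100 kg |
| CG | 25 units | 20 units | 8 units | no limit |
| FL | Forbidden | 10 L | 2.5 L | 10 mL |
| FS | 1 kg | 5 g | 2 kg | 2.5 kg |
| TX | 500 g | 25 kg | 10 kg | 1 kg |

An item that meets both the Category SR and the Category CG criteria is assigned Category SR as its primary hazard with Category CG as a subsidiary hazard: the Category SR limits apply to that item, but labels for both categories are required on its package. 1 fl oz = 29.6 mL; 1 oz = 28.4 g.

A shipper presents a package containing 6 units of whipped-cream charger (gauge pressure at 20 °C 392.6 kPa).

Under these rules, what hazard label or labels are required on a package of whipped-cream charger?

Category CG

The whipped-cream charger has gauge pressure at 20 °C 392.6 kPa, which is > 250 kPa, so it is Category CG (Compressed Gas).
Only the Category CG label is required.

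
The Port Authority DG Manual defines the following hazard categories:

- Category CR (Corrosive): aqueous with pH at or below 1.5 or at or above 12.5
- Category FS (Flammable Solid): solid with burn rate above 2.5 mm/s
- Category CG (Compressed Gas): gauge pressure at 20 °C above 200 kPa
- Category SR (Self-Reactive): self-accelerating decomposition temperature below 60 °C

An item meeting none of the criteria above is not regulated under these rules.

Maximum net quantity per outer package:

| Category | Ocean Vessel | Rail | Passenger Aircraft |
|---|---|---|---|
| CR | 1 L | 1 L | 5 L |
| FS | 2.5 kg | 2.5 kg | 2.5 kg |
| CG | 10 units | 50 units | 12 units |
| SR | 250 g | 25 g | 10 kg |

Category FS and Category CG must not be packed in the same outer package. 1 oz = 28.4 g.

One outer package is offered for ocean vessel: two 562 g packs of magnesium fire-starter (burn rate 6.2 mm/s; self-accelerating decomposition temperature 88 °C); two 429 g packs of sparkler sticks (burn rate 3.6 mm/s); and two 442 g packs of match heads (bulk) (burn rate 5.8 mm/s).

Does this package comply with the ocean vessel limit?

Burn rate 6.2 mm/s meets the Category FS criterion (Flammable Solid), so the magnesium fire-starter is Category FS.
The sparkler sticks have burn rate 3.6 mm/s, which is > 2.5 mm/s, so they are Category FS (Flammable Solid).
The match heads (bulk) have burn rate 5.8 mm/s, which is > 2.5 mm/s, so they are Category FS (Flammable Solid).
Category FS net quantity: (two 562 g packs = 1.124 kg) + (two 429 g packs = 858 g) + (two 442 g packs = 884 g) = 2.866 kg.
That exceeds the Category FS ocean vessel limit of 2.5 kg.

No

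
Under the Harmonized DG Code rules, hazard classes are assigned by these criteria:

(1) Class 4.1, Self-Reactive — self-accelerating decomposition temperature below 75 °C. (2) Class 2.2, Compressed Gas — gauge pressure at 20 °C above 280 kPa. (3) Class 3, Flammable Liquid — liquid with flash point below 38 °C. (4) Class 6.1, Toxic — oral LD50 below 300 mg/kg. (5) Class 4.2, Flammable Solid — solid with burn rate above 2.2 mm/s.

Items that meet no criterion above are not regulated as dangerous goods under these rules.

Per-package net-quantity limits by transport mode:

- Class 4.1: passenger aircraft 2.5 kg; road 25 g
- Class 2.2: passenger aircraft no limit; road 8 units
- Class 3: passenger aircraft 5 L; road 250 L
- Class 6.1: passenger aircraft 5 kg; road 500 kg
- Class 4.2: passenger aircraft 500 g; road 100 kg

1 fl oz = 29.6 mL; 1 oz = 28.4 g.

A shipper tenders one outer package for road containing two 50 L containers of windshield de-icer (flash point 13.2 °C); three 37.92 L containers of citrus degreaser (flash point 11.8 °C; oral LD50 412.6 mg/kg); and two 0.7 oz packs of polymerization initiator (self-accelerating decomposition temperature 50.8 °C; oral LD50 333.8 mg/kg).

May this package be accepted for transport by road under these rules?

No

Flash point 13.2 °C meets the Class 3 criterion (Flammable Liquid), so the windshield de-icer is Class 3.
The citrus degreaser has flash point 11.8 °C, which is < 38 °C, so it is Class 3 (Flammable Liquid).
Self-accelerating decomposition temperature 50.8 °C meets the Class 4.1 criterion (Self-Reactive), so the polymerization initiator is Class 4.1.
Class 3 net quantity: (two 50 L containers = 100 L) + (three 37.92 L containers = 113.76 L) = 213.76 L.
That is within the Class 3 road limit of 250 L.
Class 4.1 quantity: two 0.7 oz packs = 39.76 g.
39.76 g > 25 g (road limit, Class 4.1) — over the limit.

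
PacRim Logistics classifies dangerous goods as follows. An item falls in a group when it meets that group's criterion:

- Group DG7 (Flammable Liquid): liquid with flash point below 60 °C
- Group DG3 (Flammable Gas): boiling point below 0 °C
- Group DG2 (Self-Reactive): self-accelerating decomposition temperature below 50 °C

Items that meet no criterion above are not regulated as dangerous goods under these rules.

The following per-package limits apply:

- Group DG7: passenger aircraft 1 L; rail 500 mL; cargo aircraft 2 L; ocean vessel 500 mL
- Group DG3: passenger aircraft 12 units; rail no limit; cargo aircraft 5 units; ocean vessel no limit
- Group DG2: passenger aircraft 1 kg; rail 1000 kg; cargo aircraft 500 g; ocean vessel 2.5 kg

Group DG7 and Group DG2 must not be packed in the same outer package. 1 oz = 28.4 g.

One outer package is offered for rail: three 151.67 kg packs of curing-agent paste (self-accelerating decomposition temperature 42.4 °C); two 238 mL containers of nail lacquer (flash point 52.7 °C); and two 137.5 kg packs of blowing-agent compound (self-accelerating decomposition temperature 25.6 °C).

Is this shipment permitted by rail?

No

With self-accelerating decomposition temperature 42.4 °C (< 50 °C), the curing-agent paste falls in Group DG2.
Nail lacquer: flash point 52.7 °C < 60 °C → Group DG7 (Flammable Liquid).
The blowing-agent compound has self-accelerating decomposition temperature 25.6 °C, which is < 50 °C, so it is Group DG2 (Self-Reactive).
Group DG7 quantity: two 238 mL containers = 476 mL.
476 mL is within the rail limit of 500 mL for Group DG7.
Total Group DG2: (three 151.67 kg packs = 455.01 kg) + (two 137.5 kg packs = 275 kg) = 730.01 kg.
730.01 kg is within the rail limit of 1000 kg for Group DG2.
Group DG7 and Group DG2 may not share an outer package.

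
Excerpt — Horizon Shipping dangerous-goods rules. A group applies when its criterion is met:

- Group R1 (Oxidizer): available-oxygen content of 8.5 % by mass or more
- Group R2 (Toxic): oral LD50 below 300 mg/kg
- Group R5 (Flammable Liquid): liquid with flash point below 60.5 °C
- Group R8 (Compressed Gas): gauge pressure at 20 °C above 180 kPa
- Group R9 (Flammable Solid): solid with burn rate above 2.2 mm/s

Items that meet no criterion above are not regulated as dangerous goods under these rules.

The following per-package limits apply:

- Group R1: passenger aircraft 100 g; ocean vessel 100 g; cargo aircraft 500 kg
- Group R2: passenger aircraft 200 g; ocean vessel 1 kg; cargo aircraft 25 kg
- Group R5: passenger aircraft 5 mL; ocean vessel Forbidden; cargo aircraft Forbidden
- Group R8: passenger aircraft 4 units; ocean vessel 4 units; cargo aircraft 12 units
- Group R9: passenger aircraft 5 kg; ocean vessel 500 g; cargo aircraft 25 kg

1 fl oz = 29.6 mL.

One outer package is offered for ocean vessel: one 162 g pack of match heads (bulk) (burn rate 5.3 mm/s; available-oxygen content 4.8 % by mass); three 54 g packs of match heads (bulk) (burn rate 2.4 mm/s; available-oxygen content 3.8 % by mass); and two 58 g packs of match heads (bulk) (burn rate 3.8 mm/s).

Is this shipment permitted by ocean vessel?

Match heads (bulk): burn rate 5.3 mm/s > 2.2 mm/s → Group R9 (Flammable Solid).
With burn rate 2.4 mm/s (> 2.2 mm/s), the match heads (bulk) fall in Group R9.
Match heads (bulk): burn rate 3.8 mm/s > 2.2 mm/s → Group R9 (Flammable Solid).
Total Group R9: 162 g + (three 54 g packs = 162 g) + (two 58 g packs = 116 g) = 440 g.
440 g is within the ocean vessel limit of 500 g for Group R9.

Yes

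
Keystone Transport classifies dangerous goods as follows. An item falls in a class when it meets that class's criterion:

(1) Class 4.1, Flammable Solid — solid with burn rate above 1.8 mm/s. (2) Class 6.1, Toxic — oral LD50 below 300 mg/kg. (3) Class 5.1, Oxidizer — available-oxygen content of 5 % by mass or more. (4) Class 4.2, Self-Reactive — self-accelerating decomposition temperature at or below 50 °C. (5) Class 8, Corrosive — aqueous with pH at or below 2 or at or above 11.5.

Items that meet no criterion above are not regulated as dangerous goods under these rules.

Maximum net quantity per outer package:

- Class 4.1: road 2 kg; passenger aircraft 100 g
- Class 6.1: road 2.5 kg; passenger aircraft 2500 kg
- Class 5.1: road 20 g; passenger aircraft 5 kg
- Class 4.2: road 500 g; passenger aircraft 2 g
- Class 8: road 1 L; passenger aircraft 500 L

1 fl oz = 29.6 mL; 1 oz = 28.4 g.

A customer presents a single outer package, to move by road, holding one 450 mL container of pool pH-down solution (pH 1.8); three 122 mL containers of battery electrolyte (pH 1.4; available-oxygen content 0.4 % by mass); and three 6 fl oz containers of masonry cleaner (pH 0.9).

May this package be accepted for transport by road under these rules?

No

pH 1.8 meets the Class 8 criterion (Corrosive), so the pool pH-down solution is Class 8.
Battery electrolyte: pH 1.4 ≤ 2 → Class 8 (Corrosive).
pH 0.9 meets the Class 8 criterion (Corrosive), so the masonry cleaner is Class 8.
Total Class 8: 450 mL + (three 122 mL containers = 366 mL) + (three 6 fl oz containers = 532.8 mL) = 1348.8 mL.
1348.8 mL exceeds the road limit of 1 L for Class 8.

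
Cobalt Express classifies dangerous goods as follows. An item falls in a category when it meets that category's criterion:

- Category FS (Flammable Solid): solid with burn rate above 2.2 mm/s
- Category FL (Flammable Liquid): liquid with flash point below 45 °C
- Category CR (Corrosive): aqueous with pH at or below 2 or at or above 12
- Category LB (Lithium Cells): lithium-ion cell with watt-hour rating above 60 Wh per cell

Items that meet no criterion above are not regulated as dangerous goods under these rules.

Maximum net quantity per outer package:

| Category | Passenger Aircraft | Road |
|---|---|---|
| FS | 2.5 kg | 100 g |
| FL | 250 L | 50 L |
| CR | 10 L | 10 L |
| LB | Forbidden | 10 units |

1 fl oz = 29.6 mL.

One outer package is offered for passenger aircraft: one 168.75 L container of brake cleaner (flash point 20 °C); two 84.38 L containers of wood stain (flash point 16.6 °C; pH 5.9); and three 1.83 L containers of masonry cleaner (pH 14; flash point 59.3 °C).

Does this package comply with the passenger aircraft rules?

Flash point 20 °C meets the Category FL criterion (Flammable Liquid), so the brake cleaner is Category FL.
The wood stain has flash point 16.6 °C, which is < 45 °C, so it is Category FL (Flammable Liquid).
pH 14 meets the Category CR criterion (Corrosive), so the masonry cleaner is Category CR.
Category FL net quantity: 168.75 L + (two 84.38 L containers = 168.76 L) = 337.51 L.
337.51 L exceeds the passenger aircraft limit of 250 L for Category FL.
Category CR quantity: three 1.83 L containers = 5.49 L.
5.49 L ≤ 10 L (passenger aircraft limit, Category CR) — within limit.

No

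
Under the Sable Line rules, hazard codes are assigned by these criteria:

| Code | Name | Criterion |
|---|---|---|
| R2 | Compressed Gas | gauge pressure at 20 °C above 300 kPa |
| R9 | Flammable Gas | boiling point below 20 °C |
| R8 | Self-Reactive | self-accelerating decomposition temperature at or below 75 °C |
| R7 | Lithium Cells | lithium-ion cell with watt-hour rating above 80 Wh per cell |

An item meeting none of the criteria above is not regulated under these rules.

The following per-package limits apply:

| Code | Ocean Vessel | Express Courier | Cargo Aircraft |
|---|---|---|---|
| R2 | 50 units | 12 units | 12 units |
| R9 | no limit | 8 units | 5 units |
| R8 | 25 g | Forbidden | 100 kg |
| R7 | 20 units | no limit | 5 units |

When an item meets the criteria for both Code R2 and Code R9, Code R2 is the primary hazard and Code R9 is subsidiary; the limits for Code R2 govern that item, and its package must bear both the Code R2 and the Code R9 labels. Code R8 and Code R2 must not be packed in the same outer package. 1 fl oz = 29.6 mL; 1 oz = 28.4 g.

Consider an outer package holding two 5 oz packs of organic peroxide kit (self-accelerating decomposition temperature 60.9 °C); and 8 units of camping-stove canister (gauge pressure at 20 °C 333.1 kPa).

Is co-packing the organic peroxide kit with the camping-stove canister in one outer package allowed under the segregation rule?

No

Self-accelerating decomposition temperature 60.9 °C meets the Code R8 criterion (Self-Reactive), so the organic peroxide kit is Code R8.
With gauge pressure at 20 °C 333.1 kPa (> 300 kPa), the camping-stove canister falls in Code R2.
Code R8 and Code R2 may not share an outer package.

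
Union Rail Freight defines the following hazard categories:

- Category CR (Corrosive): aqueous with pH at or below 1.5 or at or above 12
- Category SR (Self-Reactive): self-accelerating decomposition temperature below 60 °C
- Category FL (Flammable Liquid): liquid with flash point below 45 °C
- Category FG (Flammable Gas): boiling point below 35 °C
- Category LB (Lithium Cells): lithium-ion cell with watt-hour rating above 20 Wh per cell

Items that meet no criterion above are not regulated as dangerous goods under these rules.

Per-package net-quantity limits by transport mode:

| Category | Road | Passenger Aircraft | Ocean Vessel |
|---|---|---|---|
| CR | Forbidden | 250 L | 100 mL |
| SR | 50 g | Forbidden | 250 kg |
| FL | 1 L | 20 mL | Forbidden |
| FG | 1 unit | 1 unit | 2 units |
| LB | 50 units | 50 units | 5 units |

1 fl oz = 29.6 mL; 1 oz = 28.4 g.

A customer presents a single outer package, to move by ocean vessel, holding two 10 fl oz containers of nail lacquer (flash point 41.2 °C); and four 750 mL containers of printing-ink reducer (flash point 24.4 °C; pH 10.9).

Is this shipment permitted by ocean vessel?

No

The nail lacquer has flash point 41.2 °C, which is < 45 °C, so it is Category FL (Flammable Liquid).
With flash point 24.4 °C (< 45 °C), the printing-ink reducer falls in Category FL.
Total Category FL: (two 10 fl oz containers = 592 mL) + (four 750 mL containers = 3 L) = 3.592 L.
Category FL is Forbidden by ocean vessel.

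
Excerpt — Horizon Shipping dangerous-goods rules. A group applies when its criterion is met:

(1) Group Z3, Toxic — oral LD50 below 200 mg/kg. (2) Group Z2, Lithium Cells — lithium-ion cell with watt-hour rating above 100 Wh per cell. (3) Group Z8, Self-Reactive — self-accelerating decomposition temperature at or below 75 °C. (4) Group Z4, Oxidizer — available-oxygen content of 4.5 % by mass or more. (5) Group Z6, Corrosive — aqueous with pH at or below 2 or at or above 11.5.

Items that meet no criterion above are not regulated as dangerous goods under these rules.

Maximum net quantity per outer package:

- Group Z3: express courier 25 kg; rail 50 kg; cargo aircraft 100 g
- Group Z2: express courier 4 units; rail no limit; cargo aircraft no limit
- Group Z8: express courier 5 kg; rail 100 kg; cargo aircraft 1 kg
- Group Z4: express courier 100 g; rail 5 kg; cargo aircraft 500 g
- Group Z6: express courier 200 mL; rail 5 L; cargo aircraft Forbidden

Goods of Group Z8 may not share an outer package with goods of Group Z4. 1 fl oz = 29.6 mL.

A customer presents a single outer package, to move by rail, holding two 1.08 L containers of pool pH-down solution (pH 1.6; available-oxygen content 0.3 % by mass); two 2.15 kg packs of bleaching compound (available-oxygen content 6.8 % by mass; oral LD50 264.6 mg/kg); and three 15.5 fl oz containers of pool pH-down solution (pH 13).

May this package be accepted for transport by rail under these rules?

pH 1.6 meets the Group Z6 criterion (Corrosive), so the pool pH-down solution is Group Z6.
With available-oxygen content 6.8 % by mass (≥ 4.5 % by mass), the bleaching compound falls in Group Z4.
pH 13 meets the Group Z6 criterion (Corrosive), so the pool pH-down solution is Group Z6.
Group Z6 net quantity: (two 1.08 L containers = 2.16 L) + (three 15.5 fl oz containers = 1376.4 mL) = 3536.4 mL.
3536.4 mL is within the rail limit of 5 L for Group Z6.
Group Z4 quantity: two 2.15 kg packs = 4.3 kg.
That is within the Group Z4 rail limit of 5 kg.
The segregation rule (Group Z8 with Group Z4) does not apply to Group Z6 with Group Z4.
Every hazard group is within its rail limit and no segregation rule is violated.

Yes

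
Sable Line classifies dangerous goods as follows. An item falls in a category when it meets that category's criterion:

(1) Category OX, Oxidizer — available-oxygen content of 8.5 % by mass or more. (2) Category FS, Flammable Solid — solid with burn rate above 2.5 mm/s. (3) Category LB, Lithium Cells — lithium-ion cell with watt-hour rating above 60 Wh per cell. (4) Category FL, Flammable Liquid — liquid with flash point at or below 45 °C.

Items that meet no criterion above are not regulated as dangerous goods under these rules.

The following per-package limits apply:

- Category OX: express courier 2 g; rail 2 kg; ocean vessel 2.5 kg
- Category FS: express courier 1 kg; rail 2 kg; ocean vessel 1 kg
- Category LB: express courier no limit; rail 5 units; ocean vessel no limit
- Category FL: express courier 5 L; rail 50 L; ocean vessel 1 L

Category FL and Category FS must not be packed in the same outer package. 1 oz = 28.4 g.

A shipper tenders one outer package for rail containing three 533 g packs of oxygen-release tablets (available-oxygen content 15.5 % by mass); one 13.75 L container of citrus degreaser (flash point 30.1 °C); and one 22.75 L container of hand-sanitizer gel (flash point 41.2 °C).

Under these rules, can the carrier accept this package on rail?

Yes

Available-oxygen content 15.5 % by mass meets the Category OX criterion (Oxidizer), so the oxygen-release tablets are Category OX.
The citrus degreaser has flash point 30.1 °C, which is ≤ 45 °C, so it is Category FL (Flammable Liquid).
Hand-sanitizer gel: flash point 41.2 °C ≤ 45 °C → Category FL (Flammable Liquid).
Category FL net quantity: 13.75 L + 22.75 L = 36.5 L.
That is within the Category FL rail limit of 50 L.
Category OX quantity: three 533 g packs = 1.599 kg.
1.599 kg is within the rail limit of 2 kg for Category OX.
The segregation rule (Category FL with Category FS) does not apply to Category FL with Category OX.
Every hazard category is within its rail limit and no segregation rule is violated.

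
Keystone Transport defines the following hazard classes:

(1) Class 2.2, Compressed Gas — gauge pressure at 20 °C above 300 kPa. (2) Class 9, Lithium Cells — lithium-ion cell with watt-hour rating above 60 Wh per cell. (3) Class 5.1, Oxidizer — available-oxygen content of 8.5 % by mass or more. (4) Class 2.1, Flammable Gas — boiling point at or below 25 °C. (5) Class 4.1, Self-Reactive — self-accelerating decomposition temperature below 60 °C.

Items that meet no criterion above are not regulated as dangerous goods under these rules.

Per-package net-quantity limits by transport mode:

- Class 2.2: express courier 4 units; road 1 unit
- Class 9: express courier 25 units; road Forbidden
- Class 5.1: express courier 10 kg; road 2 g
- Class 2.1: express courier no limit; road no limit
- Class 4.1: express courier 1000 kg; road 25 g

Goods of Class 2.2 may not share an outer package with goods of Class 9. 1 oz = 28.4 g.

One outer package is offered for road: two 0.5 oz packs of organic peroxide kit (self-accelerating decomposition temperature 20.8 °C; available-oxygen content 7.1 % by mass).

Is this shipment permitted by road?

No

The organic peroxide kit has self-accelerating decomposition temperature 20.8 °C, which is < 60 °C, so it is Class 4.1 (Self-Reactive).
Class 4.1 quantity: two 0.5 oz packs = 28.4 g.
28.4 g > 25 g (road limit, Class 4.1) — over the limit.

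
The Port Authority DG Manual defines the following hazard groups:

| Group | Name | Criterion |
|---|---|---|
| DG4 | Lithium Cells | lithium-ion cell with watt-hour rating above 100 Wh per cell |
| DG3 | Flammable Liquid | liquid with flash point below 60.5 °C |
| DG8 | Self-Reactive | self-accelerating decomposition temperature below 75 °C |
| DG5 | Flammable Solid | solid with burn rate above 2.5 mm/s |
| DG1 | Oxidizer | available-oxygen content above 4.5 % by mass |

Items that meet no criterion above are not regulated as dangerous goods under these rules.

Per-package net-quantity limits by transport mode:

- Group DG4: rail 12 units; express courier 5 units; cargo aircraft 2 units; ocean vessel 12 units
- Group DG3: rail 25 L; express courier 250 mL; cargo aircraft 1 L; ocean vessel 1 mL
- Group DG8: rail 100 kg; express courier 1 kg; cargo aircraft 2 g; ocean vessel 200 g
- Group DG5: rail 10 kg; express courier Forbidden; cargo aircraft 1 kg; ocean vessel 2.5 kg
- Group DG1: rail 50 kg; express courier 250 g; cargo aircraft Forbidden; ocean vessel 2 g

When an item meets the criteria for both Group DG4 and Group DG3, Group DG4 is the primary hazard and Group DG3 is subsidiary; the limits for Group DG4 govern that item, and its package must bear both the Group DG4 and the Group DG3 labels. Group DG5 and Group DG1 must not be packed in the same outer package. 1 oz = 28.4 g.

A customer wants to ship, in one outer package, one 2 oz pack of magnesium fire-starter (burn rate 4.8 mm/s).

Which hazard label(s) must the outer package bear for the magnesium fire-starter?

The magnesium fire-starter has burn rate 4.8 mm/s, which is > 2.5 mm/s, so it is Group DG5 (Flammable Solid).
Only the Group DG5 label is required.

Group DG5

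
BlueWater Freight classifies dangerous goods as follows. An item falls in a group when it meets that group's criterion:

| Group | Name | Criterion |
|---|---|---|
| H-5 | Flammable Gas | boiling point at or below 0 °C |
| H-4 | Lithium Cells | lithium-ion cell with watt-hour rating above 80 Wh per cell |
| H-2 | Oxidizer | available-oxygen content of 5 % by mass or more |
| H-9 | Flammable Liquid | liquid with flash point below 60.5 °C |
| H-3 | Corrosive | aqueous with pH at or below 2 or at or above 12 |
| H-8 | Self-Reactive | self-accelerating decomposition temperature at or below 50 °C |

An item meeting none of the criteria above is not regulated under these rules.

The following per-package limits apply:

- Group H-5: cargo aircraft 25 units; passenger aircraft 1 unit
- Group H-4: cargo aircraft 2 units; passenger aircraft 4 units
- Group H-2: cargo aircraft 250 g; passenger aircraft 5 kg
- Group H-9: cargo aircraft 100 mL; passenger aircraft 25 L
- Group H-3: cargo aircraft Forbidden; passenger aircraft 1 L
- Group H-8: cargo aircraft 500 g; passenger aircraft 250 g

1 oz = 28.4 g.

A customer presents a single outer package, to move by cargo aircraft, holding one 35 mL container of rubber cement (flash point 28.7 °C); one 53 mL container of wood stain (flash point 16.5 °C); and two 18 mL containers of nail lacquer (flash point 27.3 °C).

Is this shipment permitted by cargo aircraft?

No

With flash point 28.7 °C (< 60.5 °C), the rubber cement falls in Group H-9.
With flash point 16.5 °C (< 60.5 °C), the wood stain falls in Group H-9.
With flash point 27.3 °C (< 60.5 °C), the nail lacquer falls in Group H-9.
Total Group H-9: 35 mL + 53 mL + (two 18 mL containers = 36 mL) = 124 mL.
That exceeds the Group H-9 cargo aircraft limit of 100 mL.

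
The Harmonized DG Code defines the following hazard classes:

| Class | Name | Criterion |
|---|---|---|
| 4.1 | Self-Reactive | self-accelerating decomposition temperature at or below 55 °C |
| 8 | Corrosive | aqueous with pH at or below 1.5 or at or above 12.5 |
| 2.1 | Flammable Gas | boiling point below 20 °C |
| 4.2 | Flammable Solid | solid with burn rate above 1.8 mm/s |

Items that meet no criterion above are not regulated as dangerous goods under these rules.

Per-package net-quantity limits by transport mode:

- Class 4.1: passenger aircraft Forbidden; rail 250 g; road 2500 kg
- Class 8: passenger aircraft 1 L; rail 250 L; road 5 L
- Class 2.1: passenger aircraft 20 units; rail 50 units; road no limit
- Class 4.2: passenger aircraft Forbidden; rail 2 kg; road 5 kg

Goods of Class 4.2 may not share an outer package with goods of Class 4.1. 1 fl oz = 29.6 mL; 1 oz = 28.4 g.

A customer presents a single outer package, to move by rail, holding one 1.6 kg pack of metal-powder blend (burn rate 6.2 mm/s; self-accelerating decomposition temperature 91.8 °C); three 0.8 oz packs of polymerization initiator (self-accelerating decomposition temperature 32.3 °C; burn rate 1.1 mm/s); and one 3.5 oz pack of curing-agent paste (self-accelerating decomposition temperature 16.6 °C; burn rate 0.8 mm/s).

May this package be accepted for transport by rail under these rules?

No

The metal-powder blend has burn rate 6.2 mm/s, which is > 1.8 mm/s, so it is Class 4.2 (Flammable Solid).
Self-accelerating decomposition temperature 32.3 °C meets the Class 4.1 criterion (Self-Reactive), so the polymerization initiator is Class 4.1.
Curing-agent paste: self-accelerating decomposition temperature 16.6 °C ≤ 55 °C → Class 4.1 (Self-Reactive).
Class 4.2 quantity: 1.6 kg.
1.6 kg ≤ 2 kg (rail limit, Class 4.2) — within limit.
Total Class 4.1: (three 0.8 oz packs = 68.16 g) + (one 3.5 oz pack = 99.4 g) = 167.56 g.
That is within the Class 4.1 rail limit of 250 g.
Class 4.2 and Class 4.1 may not share an outer package.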